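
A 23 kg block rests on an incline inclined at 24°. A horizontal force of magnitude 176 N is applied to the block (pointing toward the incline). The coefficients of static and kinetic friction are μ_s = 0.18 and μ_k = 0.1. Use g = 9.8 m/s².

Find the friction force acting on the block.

Normal direction: N = m g cos θ + P sin θ = 277.5 N.
Parallel to the incline: P cos θ − m g sin θ = 160.8 − 91.68 = 69.11 N; the friction needed to balance this is 69.11 N acting down the slope.
Maximum static friction: μ_s N = 0.18 × 277.5 = 49.95 N.
The required 69.11 N exceeds the static limit, so the block slides up-slope and f = μ_k N = 0.1×277.5 = 27.7 N.

f ≈ 27.7 N (down the incline)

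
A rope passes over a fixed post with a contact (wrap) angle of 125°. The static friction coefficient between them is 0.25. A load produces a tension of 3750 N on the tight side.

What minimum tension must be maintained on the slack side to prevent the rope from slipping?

T_min ≈ 2170 N

Capstan equation at impending slip: T_tight/T_slack = e^{μβ}.
β = 125° = 2.182 rad; e^{μβ} = e^{0.25×2.182} = 1.725.
T_slack = T_tight / e^{μβ} = 3750 / 1.725 = 2170 N.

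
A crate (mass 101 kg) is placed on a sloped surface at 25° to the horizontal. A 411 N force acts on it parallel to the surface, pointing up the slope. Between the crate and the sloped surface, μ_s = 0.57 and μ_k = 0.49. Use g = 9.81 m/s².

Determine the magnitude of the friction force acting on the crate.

Normal force: N = m g cos θ = 101 × 9.81 × cos 25° = 898 N.
For equilibrium along the incline the friction force must supply f = m g sin θ − P = 418.7 − 411 = 7.734 N (positive meaning up-slope).
The static-friction ceiling is μ_s N = 0.57 × 898 = 511.8 N.
Since |7.734| ≤ 511.8 N, static friction is sufficient; f equals the required value, not μ_s N.

f ≈ 7.73 N (up the incline)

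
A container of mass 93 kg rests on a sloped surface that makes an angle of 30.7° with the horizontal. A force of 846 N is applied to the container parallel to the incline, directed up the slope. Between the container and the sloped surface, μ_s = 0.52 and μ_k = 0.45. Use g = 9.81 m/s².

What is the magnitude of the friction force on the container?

f ≈ 380 N (down the incline)

Perpendicular to the surface, N = m g cos θ = 93·9.81·cos 30.7° = 784.5 N.
Parallel to the incline, ΣF = 0 gives f = m g sin θ − P = 465.8 − 846 = -380.2 N (up-slope positive).
Maximum static friction available: μ_s N = 0.52 × 784.5 = 407.9 N.
Since |-380.2| ≤ 407.9 N, no slip — friction simply equals what equilibrium demands.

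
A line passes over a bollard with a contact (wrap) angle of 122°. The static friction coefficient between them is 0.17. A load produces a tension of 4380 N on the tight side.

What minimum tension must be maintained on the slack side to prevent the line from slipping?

T_min ≈ 3050 N

Capstan equation at impending slip: T_tight/T_slack = e^{μβ}.
β = 122° = 2.129 rad; e^{μβ} = e^{0.17×2.129} = 1.436.
T_slack = T_tight / e^{μβ} = 4380 / 1.436 = 3050 N.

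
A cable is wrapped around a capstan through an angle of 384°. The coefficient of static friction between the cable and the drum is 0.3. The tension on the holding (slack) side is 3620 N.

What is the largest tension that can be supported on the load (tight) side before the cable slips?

T_max ≈ 27000 N

At impending slip the capstan equation gives T₂/T₁ = e^{μβ} with β in radians.
β = 384° × π/180 = 6.702 rad.
e^{μβ} = e^{0.3×6.702} = 7.468.
T₂ = T₁ · e^{μβ} = 3620 × 7.468 = 27000 N.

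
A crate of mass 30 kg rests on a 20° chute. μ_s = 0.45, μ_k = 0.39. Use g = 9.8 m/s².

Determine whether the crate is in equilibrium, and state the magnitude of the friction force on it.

f ≈ 101 N

N = m g cos θ = 276 N.
Down-slope weight component: m g sin θ = 101 N.
μ_s N = 124 N.
101 ≤ 124 N, so it stays put; friction = 101 N.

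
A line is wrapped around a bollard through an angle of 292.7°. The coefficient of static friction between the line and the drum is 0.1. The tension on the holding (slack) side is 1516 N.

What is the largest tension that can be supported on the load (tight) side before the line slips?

At impending slip the capstan equation gives T₂/T₁ = e^{μβ} with β in radians.
β = 292.7° × π/180 = 5.109 rad.
e^{μβ} = e^{0.1×5.109} = 1.667.
T₂ = T₁ · e^{μβ} = 1516 × 1.667 = 2530 N.

T_max ≈ 2530 N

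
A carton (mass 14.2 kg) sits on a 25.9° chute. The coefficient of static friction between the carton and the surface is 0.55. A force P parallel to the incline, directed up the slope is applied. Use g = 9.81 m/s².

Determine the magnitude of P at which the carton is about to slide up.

At impending motion up the slope, friction acts down-slope at its limit: f = μ_s N.
P is parallel to the surface, so N = m g cos θ = 125 N.
Along the incline: P = m g sin θ + μ_s N = 60.8 + 0.55×125 = 130 N.

P ≈ 130 N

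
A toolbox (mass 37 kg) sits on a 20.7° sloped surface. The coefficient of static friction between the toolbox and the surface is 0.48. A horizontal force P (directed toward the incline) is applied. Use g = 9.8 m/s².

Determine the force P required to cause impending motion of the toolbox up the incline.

P ≈ 380 N

At impending motion up the slope, friction acts down-slope at its limit: f = μ_s N.
Perpendicular to the incline: N = m g cos θ + P sin θ.
Along the incline: P cos θ = m g sin θ + μ_s N = m g sin θ + μ_s (m g cos θ + P sin θ).
Solving, P (cos θ − μ_s sin θ) = m g (sin θ + μ_s cos θ), so P = 37×9.8×(sin 20.7° + 0.48 cos 20.7°)/(cos 20.7° − 0.48 sin 20.7°) = 363×0.8025/0.7658 = 380 N.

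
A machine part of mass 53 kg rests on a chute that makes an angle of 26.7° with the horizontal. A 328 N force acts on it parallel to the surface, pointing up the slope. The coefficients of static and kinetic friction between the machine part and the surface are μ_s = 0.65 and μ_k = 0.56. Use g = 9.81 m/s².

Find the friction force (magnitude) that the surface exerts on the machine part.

Normal force: N = m g cos θ = 53 × 9.81 × cos 26.7° = 464.5 N.
Parallel to the incline, ΣF = 0 gives f = m g sin θ − P = 233.6 − 328 = -94.39 N (up-slope positive).
The static-friction ceiling is μ_s N = 0.65 × 464.5 = 301.9 N.
Since |-94.39| ≤ 301.9 N, static friction is sufficient; f equals the required value, not μ_s N.

f ≈ 94.4 N (down the incline)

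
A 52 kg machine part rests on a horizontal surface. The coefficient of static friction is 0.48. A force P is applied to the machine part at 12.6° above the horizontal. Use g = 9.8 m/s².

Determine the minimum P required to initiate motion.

N = m g − P sin α (the pull lifts the machine part).
At impending slip, P cos α = μ_s N = μ_s (m g − P sin α).
Solving: P (cos α + μ_s sin α) = μ_s m g → P = 0.48×510/(cos 12.6° + 0.48 sin 12.6°) = 245/1.081 = 226 N.

P ≈ 226 N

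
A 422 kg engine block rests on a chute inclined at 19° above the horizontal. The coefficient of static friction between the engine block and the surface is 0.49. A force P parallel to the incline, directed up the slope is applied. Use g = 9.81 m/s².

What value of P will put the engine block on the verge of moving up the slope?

P ≈ 3270 N

At impending motion up the slope, friction acts down-slope at its limit: f = μ_s N.
P is parallel to the surface, so N = m g cos θ = 3910 N.
Along the incline: P = m g sin θ + μ_s N = 1350 + 0.49×3910 = 3270 N.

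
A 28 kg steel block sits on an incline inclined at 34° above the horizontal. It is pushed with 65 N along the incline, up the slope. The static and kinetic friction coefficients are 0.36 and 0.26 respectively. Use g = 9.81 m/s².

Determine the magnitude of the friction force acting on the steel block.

The normal reaction is N = m g cos θ = 227.7 N.
Parallel to the incline, ΣF = 0 gives f = m g sin θ − P = 153.6 − 65 = 88.6 N (up-slope positive).
The static-friction ceiling is μ_s N = 0.36 × 227.7 = 81.98 N.
Since |88.6| > 81.98 N, static friction cannot hold it; the steel block slides down the incline and kinetic friction applies: f = μ_k N = 0.26 × 227.7 = 59.2 N.

f ≈ 59.2 N (up the incline)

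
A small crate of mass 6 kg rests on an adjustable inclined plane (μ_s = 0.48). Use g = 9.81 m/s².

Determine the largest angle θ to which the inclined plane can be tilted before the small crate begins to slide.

At the slip threshold, m g sin θ = μ_s · m g cos θ, so tan θ = μ_s.
θ_max = arctan(0.48) = 25.6°.

θ_max ≈ 25.6°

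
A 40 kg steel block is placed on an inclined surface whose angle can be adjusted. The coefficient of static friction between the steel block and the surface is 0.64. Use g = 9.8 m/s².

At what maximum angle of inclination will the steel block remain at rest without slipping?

At the slip threshold, m g sin θ = μ_s · m g cos θ, so tan θ = μ_s.
θ_max = arctan(0.64) = 32.6°.

θ_max ≈ 32.6°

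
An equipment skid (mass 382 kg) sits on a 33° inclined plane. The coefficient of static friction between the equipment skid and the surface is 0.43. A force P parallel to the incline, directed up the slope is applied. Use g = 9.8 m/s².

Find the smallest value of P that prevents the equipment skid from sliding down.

P_min ≈ 689 N

The equipment skid tends to slide down (tan θ > μ_s), so at the point of impending slip friction acts up-slope at its limit: f = μ_s N.
P is parallel to the surface, so N = m g cos θ = 3140 N.
Along the incline: P + μ_s N = m g sin θ, so P = 2040 − 0.43×3140 = 689 N.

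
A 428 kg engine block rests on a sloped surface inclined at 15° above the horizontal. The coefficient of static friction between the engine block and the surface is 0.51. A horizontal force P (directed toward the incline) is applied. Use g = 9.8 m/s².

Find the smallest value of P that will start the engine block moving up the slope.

At impending motion up the slope, friction acts down-slope at its limit: f = μ_s N.
Perpendicular to the incline: N = m g cos θ + P sin θ.
Along the incline: P cos θ = m g sin θ + μ_s N = m g sin θ + μ_s (m g cos θ + P sin θ).
Solving, P (cos θ − μ_s sin θ) = m g (sin θ + μ_s cos θ), so P = 428×9.8×(sin 15° + 0.51 cos 15°)/(cos 15° − 0.51 sin 15°) = 4190×0.7514/0.8339 = 3780 N.

P ≈ 3780 N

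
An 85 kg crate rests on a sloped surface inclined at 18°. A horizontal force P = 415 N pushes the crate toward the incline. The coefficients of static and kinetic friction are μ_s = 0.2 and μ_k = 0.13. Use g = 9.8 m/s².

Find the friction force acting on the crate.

f ≈ 137 N (down the incline)

Resolve perpendicular to the incline: N = m g cos θ + P sin θ = 85×9.8×cos 18° + 415×sin 18° = 920.5 N.
Parallel to the incline: P cos θ − m g sin θ = 394.7 − 257.4 = 137.3 N; the friction needed to balance this is 137.3 N acting down the slope.
The limit of static friction is μ_s N = 184.1 N.
Since 137.3 N is within the 184.1 N limit, the crate stays put and friction is exactly 137 N.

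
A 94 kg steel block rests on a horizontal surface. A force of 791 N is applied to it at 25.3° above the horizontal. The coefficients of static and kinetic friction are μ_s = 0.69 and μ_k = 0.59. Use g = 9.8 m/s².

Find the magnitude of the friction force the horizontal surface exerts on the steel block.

The vertical component of P reduces the normal force: N = m g − P sin α = 921.2 − 338 = 583.2 N.
For equilibrium, f = P cos α = 791×cos 25.3° = 715.1 N.
μ_s N = 0.69 × 583.2 = 402.4 N.
The required friction exceeds μ_s N, so the steel block moves and f = μ_k N = 344 N.

f ≈ 344 N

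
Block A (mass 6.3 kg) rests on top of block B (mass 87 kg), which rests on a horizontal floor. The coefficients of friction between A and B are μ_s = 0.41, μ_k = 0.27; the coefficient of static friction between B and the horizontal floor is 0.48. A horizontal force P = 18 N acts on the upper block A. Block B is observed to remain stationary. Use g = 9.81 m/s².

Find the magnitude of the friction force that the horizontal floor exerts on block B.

f ≈ 18 N

Between the blocks, N₁ = m_A g = 61.8 N.
Maximum static friction on A from B: μ_s N₁ = 0.41×61.8 = 25.34 N.
Since P = 18 N ≤ 25.34 N, A does not slip on B; friction on A equals P = 18 N.
By Newton's third law B feels 18 N forward from A. With B stationary, the floor's static friction on B balances it: f₂ = 18 N (well within μ_s(m_A+m_B)g = 439.3 N).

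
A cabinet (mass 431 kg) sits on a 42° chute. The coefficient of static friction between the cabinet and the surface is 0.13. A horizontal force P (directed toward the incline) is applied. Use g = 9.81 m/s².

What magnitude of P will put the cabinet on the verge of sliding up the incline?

P ≈ 4930 N

At impending motion up the slope, friction acts down-slope at its limit: f = μ_s N.
Perpendicular to the incline: N = m g cos θ + P sin θ.
Along the incline: P cos θ = m g sin θ + μ_s N = m g sin θ + μ_s (m g cos θ + P sin θ).
Solving, P (cos θ − μ_s sin θ) = m g (sin θ + μ_s cos θ), so P = 431×9.81×(sin 42° + 0.13 cos 42°)/(cos 42° − 0.13 sin 42°) = 4230×0.7657/0.6562 = 4930 N.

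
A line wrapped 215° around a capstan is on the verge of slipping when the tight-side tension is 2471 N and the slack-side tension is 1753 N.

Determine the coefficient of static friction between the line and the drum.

T₂/T₁ = e^{μβ} → μ = ln(T₂/T₁)/β.
β = 215° = 3.752 rad.
μ = ln(2471/1753)/3.752 = ln(1.41)/3.752 = 0.0915.

μ ≈ 0.0915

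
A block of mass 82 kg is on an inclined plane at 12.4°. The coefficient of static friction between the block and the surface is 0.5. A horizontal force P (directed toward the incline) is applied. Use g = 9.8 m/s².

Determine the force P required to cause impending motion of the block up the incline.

At impending motion up the slope, friction acts down-slope at its limit: f = μ_s N.
Perpendicular to the incline: N = m g cos θ + P sin θ.
Along the incline: P cos θ = m g sin θ + μ_s N = m g sin θ + μ_s (m g cos θ + P sin θ).
Solving, P (cos θ − μ_s sin θ) = m g (sin θ + μ_s cos θ), so P = 82×9.8×(sin 12.4° + 0.5 cos 12.4°)/(cos 12.4° − 0.5 sin 12.4°) = 804×0.7031/0.8693 = 650 N.

P ≈ 650 N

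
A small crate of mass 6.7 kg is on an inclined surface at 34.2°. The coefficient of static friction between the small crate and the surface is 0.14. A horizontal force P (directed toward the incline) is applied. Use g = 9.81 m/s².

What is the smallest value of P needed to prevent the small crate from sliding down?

The small crate tends to slide down (tan θ > μ_s), so at the point of impending slip friction acts up-slope at its limit: f = μ_s N.
Perpendicular to the incline: N = m g cos θ + P sin θ.
Along the incline: P cos θ + μ_s N = m g sin θ, i.e. P cos θ + μ_s (m g cos θ + P sin θ) = m g sin θ.
Solving, P (cos θ + μ_s sin θ) = m g (sin θ − μ_s cos θ), so P = 65.7×0.4463/0.9058 = 32.4 N.

P_min ≈ 32.4 N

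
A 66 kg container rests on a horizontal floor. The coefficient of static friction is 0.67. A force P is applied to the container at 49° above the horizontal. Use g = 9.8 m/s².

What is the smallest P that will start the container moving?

N = m g − P sin α (the pull lifts the container).
At impending slip, P cos α = μ_s N = μ_s (m g − P sin α).
Solving: P (cos α + μ_s sin α) = μ_s m g → P = 0.67×647/(cos 49° + 0.67 sin 49°) = 433/1.162 = 373 N.

P ≈ 373 N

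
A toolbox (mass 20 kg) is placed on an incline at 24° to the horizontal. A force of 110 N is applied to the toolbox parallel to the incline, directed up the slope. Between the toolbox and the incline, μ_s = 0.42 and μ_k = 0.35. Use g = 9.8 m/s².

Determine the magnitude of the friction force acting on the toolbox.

Normal force: N = m g cos θ = 20 × 9.8 × cos 24° = 179.1 N.
Parallel to the incline, ΣF = 0 gives f = m g sin θ − P = 79.72 − 110 = -30.28 N (up-slope positive).
Static friction can supply at most μ_s N = 75.2 N.
Since |-30.28| ≤ 75.2 N, the toolbox remains in static equilibrium and friction takes exactly the required value.

f ≈ 30.3 N (down the incline)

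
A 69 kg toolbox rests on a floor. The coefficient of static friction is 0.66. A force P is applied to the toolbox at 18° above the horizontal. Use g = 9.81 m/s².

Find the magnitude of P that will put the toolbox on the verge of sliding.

P ≈ 387 N

N = m g − P sin α (the pull lifts the toolbox).
At impending slip, P cos α = μ_s N = μ_s (m g − P sin α).
Solving: P (cos α + μ_s sin α) = μ_s m g → P = 0.66×677/(cos 18° + 0.66 sin 18°) = 447/1.155 = 387 N.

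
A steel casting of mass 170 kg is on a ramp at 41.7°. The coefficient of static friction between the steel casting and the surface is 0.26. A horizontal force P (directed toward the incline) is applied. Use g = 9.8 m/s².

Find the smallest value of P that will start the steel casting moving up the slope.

P ≈ 2500 N

At impending motion up the slope, friction acts down-slope at its limit: f = μ_s N.
Perpendicular to the incline: N = m g cos θ + P sin θ.
Along the incline: P cos θ = m g sin θ + μ_s N = m g sin θ + μ_s (m g cos θ + P sin θ).
Solving, P (cos θ − μ_s sin θ) = m g (sin θ + μ_s cos θ), so P = 170×9.8×(sin 41.7° + 0.26 cos 41.7°)/(cos 41.7° − 0.26 sin 41.7°) = 1670×0.8594/0.5737 = 2500 N.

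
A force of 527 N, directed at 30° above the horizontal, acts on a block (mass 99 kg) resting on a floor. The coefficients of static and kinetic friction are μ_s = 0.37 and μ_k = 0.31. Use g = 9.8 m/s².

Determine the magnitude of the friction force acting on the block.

f ≈ 219 N

Vertical equilibrium gives N = m g − P sin α = 706.7 N.
For equilibrium, f = P cos α = 527×cos 30° = 456.4 N.
The static-friction limit is μ_s N = 261.5 N.
The required friction exceeds μ_s N, so the block moves and f = μ_k N = 219 N.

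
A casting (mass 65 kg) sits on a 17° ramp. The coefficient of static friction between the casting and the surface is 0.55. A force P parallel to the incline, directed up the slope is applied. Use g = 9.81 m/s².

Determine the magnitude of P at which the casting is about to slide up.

P ≈ 522 N

At impending motion up the slope, friction acts down-slope at its limit: f = μ_s N.
P is parallel to the surface, so N = m g cos θ = 610 N.
Along the incline: P = m g sin θ + μ_s N = 186 + 0.55×610 = 522 N.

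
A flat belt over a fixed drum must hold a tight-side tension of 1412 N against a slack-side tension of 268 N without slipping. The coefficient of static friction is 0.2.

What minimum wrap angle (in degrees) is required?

β_min ≈ 476°

T₂/T₁ = e^{μβ} → β = ln(T₂/T₁)/μ.
β = ln(1412/268)/0.2 = 1.662/0.2 = 8.309 rad.
In degrees: β = 8.309 × 180/π = 476°.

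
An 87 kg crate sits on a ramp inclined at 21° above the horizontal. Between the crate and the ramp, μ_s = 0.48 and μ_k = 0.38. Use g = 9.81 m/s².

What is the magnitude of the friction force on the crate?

Perpendicular to the surface, N = m g cos θ = 87·9.81·cos 21° = 796.8 N.
For equilibrium along the incline, friction must balance the weight component: f = m g sin θ = 305.9 N up the slope.
Maximum static friction available: μ_s N = 0.48 × 796.8 = 382.5 N.
Since |305.9| ≤ 382.5 N, the crate remains in static equilibrium and friction takes exactly the required value.

f ≈ 306 N (up the incline)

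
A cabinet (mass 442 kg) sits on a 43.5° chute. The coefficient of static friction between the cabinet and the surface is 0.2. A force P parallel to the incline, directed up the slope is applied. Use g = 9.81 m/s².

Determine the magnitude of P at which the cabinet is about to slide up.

At impending motion up the slope, friction acts down-slope at its limit: f = μ_s N.
P is parallel to the surface, so N = m g cos θ = 3150 N.
Along the incline: P = m g sin θ + μ_s N = 2980 + 0.2×3150 = 3610 N.

P ≈ 3610 N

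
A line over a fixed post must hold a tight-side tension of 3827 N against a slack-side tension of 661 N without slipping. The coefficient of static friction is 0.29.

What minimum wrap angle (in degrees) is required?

T₂/T₁ = e^{μβ} → β = ln(T₂/T₁)/μ.
β = ln(3827/661)/0.29 = 1.756/0.29 = 6.055 rad.
In degrees: β = 6.055 × 180/π = 347°.

β_min ≈ 347°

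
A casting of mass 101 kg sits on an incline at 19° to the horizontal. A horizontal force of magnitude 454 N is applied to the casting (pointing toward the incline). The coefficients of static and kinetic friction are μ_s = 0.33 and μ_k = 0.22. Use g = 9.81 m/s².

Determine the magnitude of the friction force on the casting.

f ≈ 107 N (down the incline)

Resolve perpendicular to the incline: N = m g cos θ + P sin θ = 101×9.81×cos 19° + 454×sin 19° = 1085 N.
Parallel to the incline: P cos θ − m g sin θ = 429.3 − 322.6 = 106.7 N; the friction needed to balance this is 106.7 N acting down the slope.
Maximum static friction: μ_s N = 0.33 × 1085 = 357.9 N.
|f_req| = 106.7 ≤ 357.9 N → the casting is in equilibrium; friction equals the required value.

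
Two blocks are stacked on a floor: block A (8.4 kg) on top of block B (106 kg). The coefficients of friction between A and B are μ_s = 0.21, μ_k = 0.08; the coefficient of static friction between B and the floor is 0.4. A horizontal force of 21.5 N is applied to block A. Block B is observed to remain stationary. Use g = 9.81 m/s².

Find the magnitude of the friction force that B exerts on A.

Normal force at the A–B interface: N₁ = m_A g = 82.4 N.
Maximum static friction on A from B: μ_s N₁ = 0.21×82.4 = 17.3 N.
Since P = 21.5 N > 17.3 N, A slides on B; the A–B friction is kinetic: f₁ = μ_k N₁ = 0.08×82.4 = 6.59 N.
B experiences an equal 6.59 N forward from A (third law). B is in equilibrium, so the floor supplies f₂ = 6.59 N of static friction (limit μ_s(m_A+m_B)g = 448.9 N, not exceeded).

f ≈ 6.59 N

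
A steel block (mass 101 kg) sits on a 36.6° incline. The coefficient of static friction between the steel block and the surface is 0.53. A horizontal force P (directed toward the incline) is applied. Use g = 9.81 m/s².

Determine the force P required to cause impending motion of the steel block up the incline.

At impending motion up the slope, friction acts down-slope at its limit: f = μ_s N.
Perpendicular to the incline: N = m g cos θ + P sin θ.
Along the incline: P cos θ = m g sin θ + μ_s N = m g sin θ + μ_s (m g cos θ + P sin θ).
Solving, P (cos θ − μ_s sin θ) = m g (sin θ + μ_s cos θ), so P = 101×9.81×(sin 36.6° + 0.53 cos 36.6°)/(cos 36.6° − 0.53 sin 36.6°) = 991×1.022/0.4868 = 2080 N.

P ≈ 2080 N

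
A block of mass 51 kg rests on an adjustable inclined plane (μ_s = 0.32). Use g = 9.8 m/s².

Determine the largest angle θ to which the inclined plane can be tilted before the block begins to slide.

θ_max ≈ 17.7°

At the slip threshold, m g sin θ = μ_s · m g cos θ, so tan θ = μ_s.
θ_max = arctan(0.32) = 17.7°.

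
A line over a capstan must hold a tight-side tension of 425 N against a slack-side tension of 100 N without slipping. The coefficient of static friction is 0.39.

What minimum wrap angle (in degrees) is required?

β_min ≈ 213°

T₂/T₁ = e^{μβ} → β = ln(T₂/T₁)/μ.
β = ln(425/100)/0.39 = 1.447/0.39 = 3.71 rad.
In degrees: β = 3.71 × 180/π = 213°.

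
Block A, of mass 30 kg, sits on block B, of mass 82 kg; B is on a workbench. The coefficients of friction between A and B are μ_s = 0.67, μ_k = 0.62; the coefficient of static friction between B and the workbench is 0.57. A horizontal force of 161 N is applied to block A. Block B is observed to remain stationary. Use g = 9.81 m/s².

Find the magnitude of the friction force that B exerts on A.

Normal force at the A–B interface: N₁ = m_A g = 294.3 N.
So the A–B interface can sustain at most μ_s N₁ = 197.2 N of static friction.
Since P = 161 N ≤ 197.2 N, A does not slip on B; friction on A equals P = 161 N.
B experiences an equal 161 N forward from A (third law). B is in equilibrium, so the floor supplies f₂ = 161 N of static friction (limit μ_s(m_A+m_B)g = 626.3 N, not exceeded).

f ≈ 161 N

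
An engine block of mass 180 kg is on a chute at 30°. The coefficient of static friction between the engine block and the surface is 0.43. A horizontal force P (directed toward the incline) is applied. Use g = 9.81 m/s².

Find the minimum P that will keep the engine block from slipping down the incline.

The engine block tends to slide down (tan θ > μ_s), so at the point of impending slip friction acts up-slope at its limit: f = μ_s N.
Perpendicular to the incline: N = m g cos θ + P sin θ.
Along the incline: P cos θ + μ_s N = m g sin θ, i.e. P cos θ + μ_s (m g cos θ + P sin θ) = m g sin θ.
Solving, P (cos θ + μ_s sin θ) = m g (sin θ − μ_s cos θ), so P = 1770×0.1276/1.081 = 208 N.

P_min ≈ 208 N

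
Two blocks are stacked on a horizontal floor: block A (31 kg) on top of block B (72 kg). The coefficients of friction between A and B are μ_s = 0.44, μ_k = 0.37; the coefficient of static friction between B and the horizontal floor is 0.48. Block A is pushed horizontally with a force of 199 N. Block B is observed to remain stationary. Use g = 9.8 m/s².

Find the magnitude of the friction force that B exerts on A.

Normal force at the A–B interface: N₁ = m_A g = 303.8 N.
Maximum static friction on A from B: μ_s N₁ = 0.44×303.8 = 133.7 N.
Since P = 199 N > 133.7 N, A slides on B; the A–B friction is kinetic: f₁ = μ_k N₁ = 0.37×303.8 = 112 N.
B experiences an equal 112 N forward from A (third law). B is in equilibrium, so the floor supplies f₂ = 112 N of static friction (limit μ_s(m_A+m_B)g = 484.5 N, not exceeded).

f ≈ 112 N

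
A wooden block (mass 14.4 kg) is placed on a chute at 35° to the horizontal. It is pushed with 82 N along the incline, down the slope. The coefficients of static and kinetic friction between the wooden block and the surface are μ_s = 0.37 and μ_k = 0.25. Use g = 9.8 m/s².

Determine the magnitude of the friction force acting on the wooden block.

f ≈ 28.9 N (up the incline)

Normal force: N = m g cos θ = 14.4 × 9.8 × cos 35° = 115.6 N.
The friction needed for equilibrium is m g sin θ + P = 80.94 + 82 = 162.9 N, measured positive up-slope.
Maximum static friction available: μ_s N = 0.37 × 115.6 = 42.77 N.
Since |162.9| > 42.77 N, static friction cannot hold it; the wooden block slides down the incline and kinetic friction applies: f = μ_k N = 0.25 × 115.6 = 28.9 N.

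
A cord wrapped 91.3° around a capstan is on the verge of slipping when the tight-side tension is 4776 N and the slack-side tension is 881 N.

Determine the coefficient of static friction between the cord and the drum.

T₂/T₁ = e^{μβ} → μ = ln(T₂/T₁)/β.
β = 91.3° = 1.593 rad.
μ = ln(4776/881)/1.593 = ln(5.421)/1.593 = 1.06.

μ ≈ 1.06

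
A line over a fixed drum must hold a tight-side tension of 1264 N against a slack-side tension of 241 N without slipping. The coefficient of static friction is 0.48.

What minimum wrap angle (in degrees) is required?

T₂/T₁ = e^{μβ} → β = ln(T₂/T₁)/μ.
β = ln(1264/241)/0.48 = 1.657/0.48 = 3.453 rad.
In degrees: β = 3.453 × 180/π = 198°.

β_min ≈ 198°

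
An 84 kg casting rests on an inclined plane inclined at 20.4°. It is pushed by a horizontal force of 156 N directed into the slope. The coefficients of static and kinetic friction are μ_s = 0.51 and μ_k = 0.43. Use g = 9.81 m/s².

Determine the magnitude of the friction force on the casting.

The horizontal push has a component P sin θ into the surface, so N = m g cos θ + P sin θ = 772.4 + 54.38 = 826.7 N.
Parallel to the incline: P cos θ − m g sin θ = 146.2 − 287.2 = -141 N; the friction needed to balance this is 141 N acting up the slope.
Maximum static friction: μ_s N = 0.51 × 826.7 = 421.6 N.
|f_req| = 141 ≤ 421.6 N → the casting is in equilibrium; friction equals the required value.

f ≈ 141 N (up the incline)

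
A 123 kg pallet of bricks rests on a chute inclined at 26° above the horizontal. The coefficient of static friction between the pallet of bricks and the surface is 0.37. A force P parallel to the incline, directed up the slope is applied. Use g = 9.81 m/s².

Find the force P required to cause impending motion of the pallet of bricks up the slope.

P ≈ 930 N

At impending motion up the slope, friction acts down-slope at its limit: f = μ_s N.
P is parallel to the surface, so N = m g cos θ = 1080 N.
Along the incline: P = m g sin θ + μ_s N = 529 + 0.37×1080 = 930 N.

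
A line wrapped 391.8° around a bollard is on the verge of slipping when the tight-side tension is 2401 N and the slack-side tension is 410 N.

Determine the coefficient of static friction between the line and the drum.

T₂/T₁ = e^{μβ} → μ = ln(T₂/T₁)/β.
β = 391.8° = 6.838 rad.
μ = ln(2401/410)/6.838 = ln(5.856)/6.838 = 0.258.

μ ≈ 0.258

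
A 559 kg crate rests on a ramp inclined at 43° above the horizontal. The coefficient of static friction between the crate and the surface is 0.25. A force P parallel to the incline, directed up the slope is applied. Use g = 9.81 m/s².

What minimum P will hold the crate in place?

The crate tends to slide down (tan θ > μ_s), so at the point of impending slip friction acts up-slope at its limit: f = μ_s N.
P is parallel to the surface, so N = m g cos θ = 4010 N.
Along the incline: P + μ_s N = m g sin θ, so P = 3740 − 0.25×4010 = 2740 N.

P_min ≈ 2740 N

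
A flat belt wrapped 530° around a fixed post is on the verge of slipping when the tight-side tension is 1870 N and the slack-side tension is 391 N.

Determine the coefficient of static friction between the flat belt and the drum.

T₂/T₁ = e^{μβ} → μ = ln(T₂/T₁)/β.
β = 530° = 9.25 rad.
μ = ln(1870/391)/9.25 = ln(4.783)/9.25 = 0.169.

μ ≈ 0.169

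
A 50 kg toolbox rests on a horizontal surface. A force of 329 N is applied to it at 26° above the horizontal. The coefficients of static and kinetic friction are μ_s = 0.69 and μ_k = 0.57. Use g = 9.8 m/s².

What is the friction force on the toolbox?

Vertical equilibrium gives N = m g − P sin α = 345.8 N.
Horizontally, friction must balance P cos α = 295.7 N.
The static-friction limit is μ_s N = 238.6 N.
The required friction exceeds μ_s N, so the toolbox moves and f = μ_k N = 197 N.

f ≈ 197 N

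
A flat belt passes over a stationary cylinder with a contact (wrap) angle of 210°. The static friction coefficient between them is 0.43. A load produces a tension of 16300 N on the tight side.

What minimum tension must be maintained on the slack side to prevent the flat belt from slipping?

Capstan equation at impending slip: T_tight/T_slack = e^{μβ}.
β = 210° = 3.665 rad; e^{μβ} = e^{0.43×3.665} = 4.836.
T_slack = T_tight / e^{μβ} = 16300 / 4.836 = 3370 N.

T_min ≈ 3370 N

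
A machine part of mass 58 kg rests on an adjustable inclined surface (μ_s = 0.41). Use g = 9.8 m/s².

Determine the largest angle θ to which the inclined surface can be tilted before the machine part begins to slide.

At the slip threshold, m g sin θ = μ_s · m g cos θ, so tan θ = μ_s.
θ_max = arctan(0.41) = 22.3°.

θ_max ≈ 22.3°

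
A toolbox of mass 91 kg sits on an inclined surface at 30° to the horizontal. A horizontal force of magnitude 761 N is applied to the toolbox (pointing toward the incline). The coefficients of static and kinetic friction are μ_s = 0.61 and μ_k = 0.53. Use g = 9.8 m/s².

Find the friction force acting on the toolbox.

Resolve perpendicular to the incline: N = m g cos θ + P sin θ = 91×9.8×cos 30° + 761×sin 30° = 1153 N.
Parallel to the incline: P cos θ − m g sin θ = 659 − 445.9 = 213.1 N; the friction needed to balance this is 213.1 N acting down the slope.
The limit of static friction is μ_s N = 703.2 N.
Since 213.1 N is within the 703.2 N limit, the toolbox stays put and friction is exactly 213 N.

f ≈ 213 N (down the incline)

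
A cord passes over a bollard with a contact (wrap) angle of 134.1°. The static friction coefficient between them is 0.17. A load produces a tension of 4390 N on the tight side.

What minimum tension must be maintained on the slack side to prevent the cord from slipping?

Capstan equation at impending slip: T_tight/T_slack = e^{μβ}.
β = 134.1° = 2.34 rad; e^{μβ} = e^{0.17×2.34} = 1.489.
T_slack = T_tight / e^{μβ} = 4390 / 1.489 = 2950 N.

T_min ≈ 2950 N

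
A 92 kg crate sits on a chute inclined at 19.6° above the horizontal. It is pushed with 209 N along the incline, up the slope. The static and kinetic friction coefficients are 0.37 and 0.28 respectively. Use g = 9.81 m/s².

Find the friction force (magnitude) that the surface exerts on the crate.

f ≈ 93.8 N (up the incline)

Normal force: N = m g cos θ = 92 × 9.81 × cos 19.6° = 850.2 N.
The friction needed for equilibrium is m g sin θ − P = 302.8 − 209 = 93.75 N, measured positive up-slope.
Maximum static friction available: μ_s N = 0.37 × 850.2 = 314.6 N.
Since |93.75| ≤ 314.6 N, the crate remains in static equilibrium and friction takes exactly the required value.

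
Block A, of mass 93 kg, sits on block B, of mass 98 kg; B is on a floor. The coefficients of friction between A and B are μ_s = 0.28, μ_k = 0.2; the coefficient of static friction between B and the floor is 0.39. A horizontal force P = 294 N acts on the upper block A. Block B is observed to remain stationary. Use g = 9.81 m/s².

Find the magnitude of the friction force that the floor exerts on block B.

Normal force at the A–B interface: N₁ = m_A g = 912.3 N.
So the A–B interface can sustain at most μ_s N₁ = 255.5 N of static friction.
Since P = 294 N > 255.5 N, A slides on B; the A–B friction is kinetic: f₁ = μ_k N₁ = 0.2×912.3 = 182 N.
By Newton's third law B feels 182 N forward from A. With B stationary, the floor's static friction on B balances it: f₂ = 182 N (well within μ_s(m_A+m_B)g = 730.7 N).

f ≈ 182 N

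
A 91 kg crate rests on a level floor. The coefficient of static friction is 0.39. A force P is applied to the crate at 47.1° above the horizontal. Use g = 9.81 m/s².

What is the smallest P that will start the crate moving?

N = m g − P sin α (the pull lifts the crate).
At impending slip, P cos α = μ_s N = μ_s (m g − P sin α).
Solving: P (cos α + μ_s sin α) = μ_s m g → P = 0.39×893/(cos 47.1° + 0.39 sin 47.1°) = 348/0.9664 = 360 N.

P ≈ 360 N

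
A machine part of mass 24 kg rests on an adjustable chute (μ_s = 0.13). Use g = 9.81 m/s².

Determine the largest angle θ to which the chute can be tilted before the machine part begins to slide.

At the slip threshold, m g sin θ = μ_s · m g cos θ, so tan θ = μ_s.
θ_max = arctan(0.13) = 7.41°.

θ_max ≈ 7.41°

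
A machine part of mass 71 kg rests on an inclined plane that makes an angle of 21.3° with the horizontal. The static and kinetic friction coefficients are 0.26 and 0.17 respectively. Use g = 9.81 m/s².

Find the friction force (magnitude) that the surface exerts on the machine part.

The normal reaction is N = m g cos θ = 648.9 N.
Along the slope the weight component is m g sin θ = 253 N; friction must supply exactly this, acting up-slope.
Maximum static friction available: μ_s N = 0.26 × 648.9 = 168.7 N.
|253| exceeds 168.7 N, so the machine part slips down-slope; friction is kinetic, f = μ_k N = 0.17×648.9 = 110 N.

f ≈ 110 N (up the incline)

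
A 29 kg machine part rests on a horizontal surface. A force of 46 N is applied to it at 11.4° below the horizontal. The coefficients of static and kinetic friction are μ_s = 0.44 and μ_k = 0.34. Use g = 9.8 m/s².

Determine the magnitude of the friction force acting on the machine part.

N = m g + P sin α = 284.2 + 46×sin 11.4° = 293.3 N.
Horizontally, friction must balance P cos α = 45.09 N.
μ_s N = 0.44 × 293.3 = 129 N.
Since 45.09 N does not exceed the limit, the machine part stays at rest and f = 45.1 N.

f ≈ 45.1 N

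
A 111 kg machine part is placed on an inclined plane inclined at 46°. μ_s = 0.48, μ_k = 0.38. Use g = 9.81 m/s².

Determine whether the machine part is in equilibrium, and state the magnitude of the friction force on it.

f ≈ 287 N

N = m g cos θ = 756 N.
Down-slope weight component: m g sin θ = 783 N.
μ_s N = 363 N.
783 > 363 N, so it slides; kinetic friction f = μ_k N = 0.38×756 = 287 N.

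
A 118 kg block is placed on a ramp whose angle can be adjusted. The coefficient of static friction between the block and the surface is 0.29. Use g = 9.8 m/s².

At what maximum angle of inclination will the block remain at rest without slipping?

θ_max ≈ 16.2°

At the slip threshold, m g sin θ = μ_s · m g cos θ, so tan θ = μ_s.
θ_max = arctan(0.29) = 16.2°.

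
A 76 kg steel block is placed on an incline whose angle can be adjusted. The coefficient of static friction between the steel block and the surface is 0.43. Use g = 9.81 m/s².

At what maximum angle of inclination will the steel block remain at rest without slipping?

θ_max ≈ 23.3°

At the slip threshold, m g sin θ = μ_s · m g cos θ, so tan θ = μ_s.
θ_max = arctan(0.43) = 23.3°.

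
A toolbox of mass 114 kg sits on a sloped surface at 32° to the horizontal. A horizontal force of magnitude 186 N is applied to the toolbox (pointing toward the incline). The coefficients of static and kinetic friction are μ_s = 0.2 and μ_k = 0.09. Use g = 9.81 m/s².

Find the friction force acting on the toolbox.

f ≈ 94.2 N (up the incline)

The horizontal push has a component P sin θ into the surface, so N = m g cos θ + P sin θ = 948.4 + 98.56 = 1047 N.
Parallel to the incline: P cos θ − m g sin θ = 157.7 − 592.6 = -434.9 N; the friction needed to balance this is 434.9 N acting up the slope.
The limit of static friction is μ_s N = 209.4 N.
|f_req| = 434.9 > 209.4 N → the toolbox slides down the incline; f = μ_k N = 0.09 × 1047 = 94.2 N.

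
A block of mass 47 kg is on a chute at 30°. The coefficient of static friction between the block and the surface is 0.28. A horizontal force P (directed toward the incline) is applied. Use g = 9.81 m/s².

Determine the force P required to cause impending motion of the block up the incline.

P ≈ 472 N

At impending motion up the slope, friction acts down-slope at its limit: f = μ_s N.
Perpendicular to the incline: N = m g cos θ + P sin θ.
Along the incline: P cos θ = m g sin θ + μ_s N = m g sin θ + μ_s (m g cos θ + P sin θ).
Solving, P (cos θ − μ_s sin θ) = m g (sin θ + μ_s cos θ), so P = 47×9.81×(sin 30° + 0.28 cos 30°)/(cos 30° − 0.28 sin 30°) = 461×0.7425/0.726 = 472 N.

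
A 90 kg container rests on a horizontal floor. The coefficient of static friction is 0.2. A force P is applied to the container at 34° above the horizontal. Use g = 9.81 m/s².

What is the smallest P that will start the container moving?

P ≈ 188 N

N = m g − P sin α (the pull lifts the container).
At impending slip, P cos α = μ_s N = μ_s (m g − P sin α).
Solving: P (cos α + μ_s sin α) = μ_s m g → P = 0.2×883/(cos 34° + 0.2 sin 34°) = 177/0.9409 = 188 N.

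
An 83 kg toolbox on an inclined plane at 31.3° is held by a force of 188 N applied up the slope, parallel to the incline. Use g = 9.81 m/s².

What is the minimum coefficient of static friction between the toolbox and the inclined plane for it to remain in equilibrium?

N = m g cos θ = 695.7 N.
Friction must make up the shortfall along the incline: f = m g sin θ − P = 423 − 188 = 235 N.
At the threshold f = μ_s N, so μ_s,min = 235/695.7 = 0.338.

μ_s,min ≈ 0.338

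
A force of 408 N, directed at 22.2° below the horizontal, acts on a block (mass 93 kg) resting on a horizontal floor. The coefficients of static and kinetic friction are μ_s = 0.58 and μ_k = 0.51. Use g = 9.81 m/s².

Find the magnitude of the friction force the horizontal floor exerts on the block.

f ≈ 378 N

The vertical component of P adds to the normal force: N = m g + P sin α = 912.3 + 154.2 = 1066 N.
Horizontally, friction must balance P cos α = 377.8 N.
The static-friction limit is μ_s N = 618.6 N.
Since 377.8 N does not exceed the limit, the block stays at rest and f = 378 N.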